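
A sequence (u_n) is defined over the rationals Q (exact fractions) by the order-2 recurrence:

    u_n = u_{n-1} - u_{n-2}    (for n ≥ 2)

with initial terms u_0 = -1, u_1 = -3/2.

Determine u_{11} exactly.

u_2 = 1·-3/2 + -1·-1 = -1/2
u_3 = 1·-1/2 + -1·-3/2 = 1
u_4 = 1·1 + -1·-1/2 = 3/2
u_5 = 1·3/2 + -1·1 = 1/2
u_6 = 1·1/2 + -1·3/2 = -1
u_7 = 1·-1 + -1·1/2 = -3/2
u_8 = 1·-3/2 + -1·-1 = -1/2
u_9 = 1·-1/2 + -1·-3/2 = 1
u_10 = 1·1 + -1·-1/2 = 3/2
u_11 = 1·3/2 + -1·1 = 1/2

1/2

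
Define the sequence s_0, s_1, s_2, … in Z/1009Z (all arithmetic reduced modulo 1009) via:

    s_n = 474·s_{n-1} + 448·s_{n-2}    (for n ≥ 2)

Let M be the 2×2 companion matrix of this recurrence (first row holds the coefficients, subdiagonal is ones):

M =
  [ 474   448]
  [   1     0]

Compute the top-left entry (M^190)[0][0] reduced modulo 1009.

(M^190)[0][0] is the top entry after applying M 190 times to the unit state (1, 0). Equivalently it is h_{191} for the auxiliary sequence (h_n) obeying the same recurrence with h_1 = 1 and h_i = 0 for 0 ≤ i < 1:
h_2 = 474·1 + 448·0 = 474
h_3 = 474·474 + 448·1 = 117
h_4 = 474·117 + 448·474 = 425
h_5 = 474·425 + 448·117 = 607
h_6 = 474·607 + 448·425 = 861
h_7 = 474·861 + 448·607 = 993
Continuing the recurrence:
  h_8 = 778;  h_9 = 382;  h_10 = 896;  h_11 = 530;  h_12 = 814;  h_13 = 723
  h_14 = 65;  h_15 = 555;  h_16 = 589;  h_17 = 119;  h_18 = 425;  h_19 = 494
  h_20 = 776;  h_21 = 889;  h_22 = 176;  h_23 = 403;  h_24 = 467;  h_25 = 320
  h_26 = 683;  h_27 = 944;  h_28 = 726;  h_29 = 196;  h_30 = 426;  h_31 = 149
  h_32 = 143;  h_33 = 337;  h_34 = 813;  h_35 = 559;  h_36 = 583;  h_37 = 76
  h_38 = 562;  h_39 = 763;  h_40 = 975;  h_41 = 810;  h_42 = 423;  h_43 = 360
  h_44 = 940;  h_45 = 431;  h_46 = 843;  h_47 = 387;  h_48 = 98;  h_49 = 875
  h_50 = 568;  h_51 = 337;  h_52 = 512;  h_53 = 154;  h_54 = 681;  h_55 = 294
  h_56 = 484;  h_57 = 915;  h_58 = 746;  h_59 = 720;  h_60 = 467;  h_61 = 67
  h_62 = 832;  h_63 = 604;  h_64 = 155;  h_65 = 1002;  h_66 = 537;  h_67 = 161
  h_68 = 64;  h_69 = 555;  h_70 = 141;  h_71 = 666;  h_72 = 477;  h_73 = 795
  h_74 = 261;  h_75 = 599;  h_76 = 281;  h_77 = 973;  h_78 = 861;  h_79 = 494
  h_80 = 358;  h_81 = 521;  h_82 = 711;  h_83 = 337;  h_84 = 0;  h_85 = 635
  h_86 = 308;  h_87 = 638;  h_88 = 472;  h_89 = 7;  h_90 = 866;  h_91 = 939
  h_92 = 629;  h_93 = 410;  h_94 = 893;  h_95 = 553;  h_96 = 282;  h_97 = 10
  h_98 = 915;  h_99 = 284;  h_100 = 685;  h_101 = 899;  h_102 = 472;  h_103 = 900
  h_104 = 368;  h_105 = 484;  h_106 = 770;  h_107 = 628;  h_108 = 908;  h_109 = 391
  h_110 = 844;  h_111 = 94;  h_112 = 906;  h_113 = 353;  h_114 = 98;  h_115 = 778
  h_116 = 1004;  h_117 = 87;  h_118 = 656;  h_119 = 806;  h_120 = 911;  h_121 = 837
  h_122 = 693;  h_123 = 185;  h_124 = 608;  h_125 = 769;  h_126 = 211;  h_127 = 566
  h_128 = 581;  h_129 = 246;  h_130 = 535;  h_131 = 558;  h_132 = 681;  h_133 = 675
  h_134 = 467;  h_135 = 87;  h_136 = 222;  h_137 = 926;  h_138 = 583;  h_139 = 25
  h_140 = 604;  h_141 = 850;  h_142 = 489;  h_143 = 123;  h_144 = 908;  h_145 = 167
  h_146 = 613;  h_147 = 120;  h_148 = 552;  h_149 = 600;  h_150 = 962;  h_151 = 326
  h_152 = 280;  h_153 = 284;  h_154 = 743;  h_155 = 139;  h_156 = 195;  h_157 = 325
  h_158 = 259;  h_159 = 981;  h_160 = 851;  h_161 = 347;  h_162 = 866;  h_163 = 900
  h_164 = 305;  h_165 = 892;  h_166 = 462;  h_167 = 87;  h_168 = 0;  h_169 = 634
  h_170 = 843;  h_171 = 521;  h_172 = 47;  h_173 = 409;  h_174 = 5;  h_175 = 955
  h_176 = 860;  h_177 = 28;  h_178 = 1006;  h_179 = 23;  h_180 = 477;  h_181 = 296
  h_182 = 850;  h_183 = 738;  h_184 = 96;  h_185 = 780;  h_186 = 47;  h_187 = 406
  h_188 = 601;  h_189 = 604
h_190 = 474·604 + 448·601 = 594
h_191 = 474·594 + 448·604 = 225

225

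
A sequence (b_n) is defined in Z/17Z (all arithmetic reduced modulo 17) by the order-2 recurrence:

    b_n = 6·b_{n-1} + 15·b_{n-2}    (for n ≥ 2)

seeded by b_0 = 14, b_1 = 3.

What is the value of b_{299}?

8

b_2 = 6·3 + 15·14 = 7
b_3 = 6·7 + 15·3 = 2
b_4 = 6·2 + 15·7 = 15
b_5 = 6·15 + 15·2 = 1
b_6 = 6·1 + 15·15 = 10
b_7 = 6·10 + 15·1 = 7
b_8 = 6·7 + 15·10 = 5
b_9 = 6·5 + 15·7 = 16
b_10 = 6·16 + 15·5 = 1
b_11 = 6·1 + 15·16 = 8
b_12 = 6·8 + 15·1 = 12
b_13 = 6·12 + 15·8 = 5
b_14 = 6·5 + 15·12 = 6
b_15 = 6·6 + 15·5 = 9
b_16 = 6·9 + 15·6 = 8
b_17 = 6·8 + 15·9 = 13
b_18 = 6·13 + 15·8 = 11
b_19 = 6·11 + 15·13 = 6
b_20 = 6·6 + 15·11 = 14
b_21 = 6·14 + 15·6 = 4
b_22 = 6·4 + 15·14 = 13
b_23 = 6·13 + 15·4 = 2
b_24 = 6·2 + 15·13 = 3
b_25 = 6·3 + 15·2 = 14
b_26 = 6·14 + 15·3 = 10
b_27 = 6·10 + 15·14 = 15
b_28 = 6·15 + 15·10 = 2
b_29 = 6·2 + 15·15 = 16
b_30 = 6·16 + 15·2 = 7
b_31 = 6·7 + 15·16 = 10
b_32 = 6·10 + 15·7 = 12
b_33 = 6·12 + 15·10 = 1
b_34 = 6·1 + 15·12 = 16
b_35 = 6·16 + 15·1 = 9
b_36 = 6·9 + 15·16 = 5
b_37 = 6·5 + 15·9 = 12
b_38 = 6·12 + 15·5 = 11
b_39 = 6·11 + 15·12 = 8
b_40 = 6·8 + 15·11 = 9
b_41 = 6·9 + 15·8 = 4
b_42 = 6·4 + 15·9 = 6
b_43 = 6·6 + 15·4 = 11
b_44 = 6·11 + 15·6 = 3
b_45 = 6·3 + 15·11 = 13
b_46 = 6·13 + 15·3 = 4
b_47 = 6·4 + 15·13 = 15
b_48 = 6·15 + 15·4 = 14
b_49 = 6·14 + 15·15 = 3
(b_48, b_49) = (14, 3) = (b_0, b_1), so the sequence has period 48.
299 ≡ 11 (mod 48), hence b_299 = b_11 = 8.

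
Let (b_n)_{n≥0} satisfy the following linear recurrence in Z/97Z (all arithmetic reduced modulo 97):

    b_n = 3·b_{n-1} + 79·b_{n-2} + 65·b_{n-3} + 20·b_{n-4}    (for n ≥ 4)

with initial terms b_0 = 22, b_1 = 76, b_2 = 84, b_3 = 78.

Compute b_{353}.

11

b_4 = 3·78 + 79·84 + 65·76 + 20·22 = 28
b_5 = 3·28 + 79·78 + 65·84 + 20·76 = 34
b_6 = 3·34 + 79·28 + 65·78 + 20·84 = 43
b_7 = 3·43 + 79·34 + 65·28 + 20·78 = 84
b_8 = 3·84 + 79·43 + 65·34 + 20·28 = 17
b_9 = 3·17 + 79·84 + 65·43 + 20·34 = 74
Continuing the recurrence:
  b_10 = 28;  b_11 = 82;  b_12 = 42;  b_13 = 10;  b_14 = 23;  b_15 = 88
  b_16 = 79;  b_17 = 57;  b_18 = 79;  b_19 = 92;  b_20 = 65;  b_21 = 61
  b_22 = 74;  b_23 = 48;  b_24 = 3;  b_25 = 34;  b_26 = 89;  b_27 = 34
  b_28 = 91;  b_29 = 15;  b_30 = 69;  b_31 = 33;  b_32 = 3;  b_33 = 29
  b_34 = 66;  b_35 = 46;  b_36 = 22;  b_37 = 34;  b_38 = 39;  b_39 = 12
  b_40 = 44;  b_41 = 27;  b_42 = 73;  b_43 = 20;  b_44 = 23;  b_45 = 47
  b_46 = 62;  b_47 = 71;  b_48 = 90;  b_49 = 82;  b_50 = 19;  b_51 = 31
  b_52 = 91;  b_53 = 68;  b_54 = 88;  b_55 = 46;  b_56 = 41;  b_57 = 70
  b_58 = 51;  b_59 = 53;  b_60 = 52;  b_61 = 37;  b_62 = 51;  b_63 = 47
  b_64 = 49;  b_65 = 58;  b_66 = 69;  b_67 = 87;  b_68 = 83;  b_69 = 60
  b_70 = 95;  b_71 = 35;  b_72 = 75;  b_73 = 83;  b_74 = 67;  b_75 = 14
  b_76 = 8;  b_77 = 64;  b_78 = 67;  b_79 = 43;  b_80 = 42;  b_81 = 40
  b_82 = 7;  b_83 = 78;  b_84 = 56;  b_85 = 19;  b_86 = 88;  b_87 = 78
  b_88 = 35;  b_89 = 48;  b_90 = 39;  b_91 = 81;  b_92 = 63;  b_93 = 92
  b_94 = 46;  b_95 = 26;  b_96 = 88;  b_97 = 67;  b_98 = 63;  b_99 = 82
  b_100 = 86;  b_101 = 46;  b_102 = 39;  b_103 = 20;  b_104 = 91;  b_105 = 70
  b_106 = 70;  b_107 = 27;  b_108 = 50;  b_109 = 85;  b_110 = 85;  b_111 = 90
  b_112 = 27;  b_113 = 60;  b_114 = 66;  b_115 = 54;  b_116 = 19;  b_117 = 16
  b_118 = 74;  b_119 = 18;  b_120 = 45;  b_121 = 91;  b_122 = 76;  b_123 = 32
  b_124 = 14;  b_125 = 18;  b_126 = 7;  b_127 = 83;  b_128 = 21;  b_129 = 63
  b_130 = 11;  b_131 = 81;  b_132 = 1;  b_133 = 35;  b_134 = 43;  b_135 = 20
  b_136 = 29;  b_137 = 21;  b_138 = 52;  b_139 = 26;  b_140 = 20;  b_141 = 94
  b_142 = 33;  b_143 = 33;  b_144 = 1;  b_145 = 39;  b_146 = 91;  b_147 = 5
  b_148 = 59;  b_149 = 89;  b_150 = 89;  b_151 = 78;  b_152 = 68;  b_153 = 60
  b_154 = 83;  b_155 = 8;  b_156 = 7;  b_157 = 70;  b_158 = 33;  b_159 = 36
  b_160 = 33;  b_161 = 86;  b_162 = 45;  b_163 = 94;  b_164 = 96;  b_165 = 40
  b_166 = 67;  b_167 = 35;  b_168 = 24;  b_169 = 38;  b_170 = 96;  b_171 = 21
  b_172 = 24;  b_173 = 1;  b_174 = 43;  b_175 = 54;  b_176 = 30;  b_177 = 90
  b_178 = 26;  b_179 = 33;  b_180 = 67;  b_181 = 90;  b_182 = 80;  b_183 = 46
  b_184 = 68;  b_185 = 71;  b_186 = 87;  b_187 = 55;  b_188 = 15;  b_189 = 19
  b_190 = 58;  b_191 = 64;  b_192 = 4;  b_193 = 3;  b_194 = 19;  b_195 = 88
  b_196 = 3;  b_197 = 11;  b_198 = 65;  b_199 = 12;  b_200 = 29;  b_201 = 48
  b_202 = 53;  b_203 = 62;  b_204 = 22;  b_205 = 57;  b_206 = 15;  b_207 = 40
  b_208 = 18;  b_209 = 91;  b_210 = 36;  b_211 = 52;  b_212 = 60;  b_213 = 9
  b_214 = 40;  b_215 = 48;  b_216 = 45;  b_217 = 14;  b_218 = 48;  b_219 = 91
  b_220 = 55;  b_221 = 84;  b_222 = 26;  b_223 = 81;  b_224 = 30;  b_225 = 62
  b_226 = 96;  b_227 = 26;  b_228 = 70;  b_229 = 44;  b_230 = 57;  b_231 = 84
  b_232 = 91;  b_233 = 48;  b_234 = 62;  b_235 = 30;  b_236 = 34;  b_237 = 90
  b_238 = 35;  b_239 = 34;  b_240 = 85;  b_241 = 32;  b_242 = 21;  b_243 = 66
  b_244 = 11;  b_245 = 74;  b_246 = 78;  b_247 = 64;  b_248 = 35;  b_249 = 71
  b_250 = 65;  b_251 = 47;  b_252 = 18;  b_253 = 3;  b_254 = 63;  b_255 = 14
  b_256 = 45;  b_257 = 61;  b_258 = 88;  b_259 = 43;  b_260 = 15;  b_261 = 3
  b_262 = 26;  b_263 = 16;  b_264 = 75;  b_265 = 38;  b_266 = 33;  b_267 = 51
  b_268 = 37;  b_269 = 61;  b_270 = 0;  b_271 = 96;  b_272 = 46;  b_273 = 18
  b_274 = 34;  b_275 = 32;  b_276 = 22;  b_277 = 23;  b_278 = 8;  b_279 = 31
  b_280 = 41;  b_281 = 60;  b_282 = 65;  b_283 = 72;  b_284 = 80;  b_285 = 4
  b_286 = 90;  b_287 = 48;  b_288 = 93;  b_289 = 10;  b_290 = 75;  b_291 = 66
  b_292 = 0;  b_293 = 7;  b_294 = 88;  b_295 = 3;  b_296 = 44;  b_297 = 21
  b_298 = 62;  b_299 = 12;  b_300 = 1;  b_301 = 66;  b_302 = 66;  b_303 = 91
  b_304 = 0;  b_305 = 92;  b_306 = 42;  b_307 = 96;  b_308 = 80;  b_309 = 75
  b_310 = 45;  b_311 = 85;  b_312 = 3;  b_313 = 91;  b_314 = 48;  b_315 = 13
  b_316 = 9;  b_317 = 77;  b_318 = 31;  b_319 = 37;  b_320 = 82;  b_321 = 31
  b_322 = 90;  b_323 = 59;  b_324 = 78;  b_325 = 16;  b_326 = 11;  b_327 = 78
  b_328 = 17;  b_329 = 70;  b_330 = 53;  b_331 = 12;  b_332 = 92;  b_333 = 55
  b_334 = 58;  b_335 = 69;  b_336 = 19;  b_337 = 96;  b_338 = 62;  b_339 = 6
  b_340 = 90;  b_341 = 1;  b_342 = 13;  b_343 = 74;  b_344 = 10;  b_345 = 48
  b_346 = 87;  b_347 = 72;  b_348 = 30;  b_349 = 74;  b_350 = 88;  b_351 = 91
b_352 = 3·91 + 79·88 + 65·74 + 20·30 = 25
b_353 = 3·25 + 79·91 + 65·88 + 20·74 = 11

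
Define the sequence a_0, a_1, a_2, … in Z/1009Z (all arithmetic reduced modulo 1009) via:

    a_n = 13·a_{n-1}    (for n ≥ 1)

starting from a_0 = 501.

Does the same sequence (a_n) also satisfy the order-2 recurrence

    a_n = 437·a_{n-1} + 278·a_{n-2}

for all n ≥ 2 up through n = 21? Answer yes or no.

no

Terms a_0..a_21: 501, 459, 922, 887, 432, 571, 360, 644, 300, 873, 250, 223, 881, 354, 566, 295, 808, 414, 337, 345, 449, 792
n=2: candidate gives 837, actual a_2 = 922 ✗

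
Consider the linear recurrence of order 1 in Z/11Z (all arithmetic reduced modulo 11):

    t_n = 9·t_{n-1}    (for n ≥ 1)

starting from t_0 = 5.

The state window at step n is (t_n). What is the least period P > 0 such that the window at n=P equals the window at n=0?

5

n=0: window = (5)
n=1: window = (1)
n=2: window = (9)
n=3: window = (4)
n=4: window = (3)
n=5: window = (5)
window at n=5 equals window at n=0 → period = 5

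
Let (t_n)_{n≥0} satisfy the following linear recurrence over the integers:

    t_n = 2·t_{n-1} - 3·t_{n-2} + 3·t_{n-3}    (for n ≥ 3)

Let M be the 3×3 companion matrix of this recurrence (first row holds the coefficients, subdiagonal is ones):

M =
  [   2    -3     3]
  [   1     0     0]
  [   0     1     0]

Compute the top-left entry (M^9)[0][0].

(M^9)[0][0] is the top entry after applying M 9 times to the unit state (1, 0, 0). Equivalently it is h_{11} for the auxiliary sequence (h_n) obeying the same recurrence with h_2 = 1 and h_i = 0 for 0 ≤ i < 2:
h_3 = 2·1 + -3·0 + 3·0 = 2
h_4 = 2·2 + -3·1 + 3·0 = 1
h_5 = 2·1 + -3·2 + 3·1 = -1
h_6 = 2·-1 + -3·1 + 3·2 = 1
h_7 = 2·1 + -3·-1 + 3·1 = 8
h_8 = 2·8 + -3·1 + 3·-1 = 10
h_9 = 2·10 + -3·8 + 3·1 = -1
h_10 = 2·-1 + -3·10 + 3·8 = -8
h_11 = 2·-8 + -3·-1 + 3·10 = 17

17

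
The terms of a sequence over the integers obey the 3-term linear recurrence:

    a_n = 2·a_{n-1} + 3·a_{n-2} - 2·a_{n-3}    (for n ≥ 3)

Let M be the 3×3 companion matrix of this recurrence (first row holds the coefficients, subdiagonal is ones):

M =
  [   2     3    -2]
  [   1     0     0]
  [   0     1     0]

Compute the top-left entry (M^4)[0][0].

53

(M^4)[0][0] is the top entry after applying M 4 times to the unit state (1, 0, 0). Equivalently it is h_{6} for the auxiliary sequence (h_n) obeying the same recurrence with h_2 = 1 and h_i = 0 for 0 ≤ i < 2:
h_3 = 2·1 + 3·0 + -2·0 = 2
h_4 = 2·2 + 3·1 + -2·0 = 7
h_5 = 2·7 + 3·2 + -2·1 = 18
h_6 = 2·18 + 3·7 + -2·2 = 53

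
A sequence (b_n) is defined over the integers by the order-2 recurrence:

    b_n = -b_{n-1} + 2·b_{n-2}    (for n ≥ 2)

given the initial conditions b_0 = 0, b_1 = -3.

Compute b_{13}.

b_2 = -1·-3 + 2·0 = 3
b_3 = -1·3 + 2·-3 = -9
b_4 = -1·-9 + 2·3 = 15
b_5 = -1·15 + 2·-9 = -33
b_6 = -1·-33 + 2·15 = 63
b_7 = -1·63 + 2·-33 = -129
b_8 = -1·-129 + 2·63 = 255
b_9 = -1·255 + 2·-129 = -513
b_10 = -1·-513 + 2·255 = 1023
b_11 = -1·1023 + 2·-513 = -2049
b_12 = -1·-2049 + 2·1023 = 4095
b_13 = -1·4095 + 2·-2049 = -8193

-8193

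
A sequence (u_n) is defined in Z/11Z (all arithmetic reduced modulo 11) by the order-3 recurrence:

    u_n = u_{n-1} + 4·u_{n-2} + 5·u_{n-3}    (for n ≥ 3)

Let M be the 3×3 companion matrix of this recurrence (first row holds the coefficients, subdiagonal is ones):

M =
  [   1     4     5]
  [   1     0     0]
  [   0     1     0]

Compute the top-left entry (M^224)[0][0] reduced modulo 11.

5

(M^224)[0][0] is the top entry after applying M 224 times to the unit state (1, 0, 0). Equivalently it is h_{226} for the auxiliary sequence (h_n) obeying the same recurrence with h_2 = 1 and h_i = 0 for 0 ≤ i < 2:
h_3 = 1·1 + 4·0 + 5·0 = 1
h_4 = 1·1 + 4·1 + 5·0 = 5
h_5 = 1·5 + 4·1 + 5·1 = 3
h_6 = 1·3 + 4·5 + 5·1 = 6
h_7 = 1·6 + 4·3 + 5·5 = 10
h_8 = 1·10 + 4·6 + 5·3 = 5
Continuing the recurrence:
  h_9 = 9;  h_10 = 2;  h_11 = 8;  h_12 = 6;  h_13 = 4;  h_14 = 2
  h_15 = 4;  h_16 = 10;  h_17 = 3;  h_18 = 8;  h_19 = 4;  h_20 = 7
  h_21 = 8;  h_22 = 1;  h_23 = 2;  h_24 = 2;  h_25 = 4;  h_26 = 0
  h_27 = 4;  h_28 = 2;  h_29 = 7;  h_30 = 2;  h_31 = 7;  h_32 = 6
  h_33 = 0;  h_34 = 4;  h_35 = 1;  h_36 = 6;  h_37 = 8;  h_38 = 4
  h_39 = 0;  h_40 = 1;  h_41 = 10;  h_42 = 3;  h_43 = 4;  h_44 = 0
  h_45 = 9;  h_46 = 7;  h_47 = 10;  h_48 = 6;  h_49 = 4;  h_50 = 1
  h_51 = 3;  h_52 = 5;  h_53 = 0;  h_54 = 2;  h_55 = 5;  h_56 = 2
  h_57 = 10;  h_58 = 10;  h_59 = 5;  h_60 = 7;  h_61 = 0;  h_62 = 9
  h_63 = 0;  h_64 = 3;  h_65 = 4;  h_66 = 5;  h_67 = 3;  h_68 = 10
  h_69 = 3;  h_70 = 3;  h_71 = 10;  h_72 = 4;  h_73 = 4;  h_74 = 4
  h_75 = 7;  h_76 = 10;  h_77 = 3;  h_78 = 1;  h_79 = 8;  h_80 = 5
  h_81 = 9;  h_82 = 3;  h_83 = 9;  h_84 = 0;  h_85 = 7;  h_86 = 8
  h_87 = 3;  h_88 = 4;  h_89 = 1;  h_90 = 10;  h_91 = 1;  h_92 = 2
  h_93 = 1;  h_94 = 3;  h_95 = 6;  h_96 = 1;  h_97 = 7;  h_98 = 8
  h_99 = 8;  h_100 = 9;  h_101 = 4;  h_102 = 3;  h_103 = 9;  h_104 = 8
  h_105 = 4;  h_106 = 4;  h_107 = 5;  h_108 = 8;  h_109 = 4;  h_110 = 6
  h_111 = 7;  h_112 = 7;  h_113 = 10;  h_114 = 7;  h_115 = 5;  h_116 = 6
  h_117 = 6;  h_118 = 0;  h_119 = 10;  h_120 = 7;  h_121 = 3;  h_122 = 4
  h_123 = 7;  h_124 = 5;  h_125 = 9;  h_126 = 9;  h_127 = 4;  h_128 = 8
  h_129 = 3;  h_130 = 0;  h_131 = 8;  h_132 = 1;  h_133 = 0;  h_134 = 0
  h_135 = 5;  h_136 = 5;  h_137 = 3;  h_138 = 4;  h_139 = 8;  h_140 = 6
  h_141 = 3;  h_142 = 1;  h_143 = 10;  h_144 = 7;  h_145 = 8;  h_146 = 9
  h_147 = 10;  h_148 = 9;  h_149 = 6;  h_150 = 4;  h_151 = 7;  h_152 = 9
  h_153 = 2;  h_154 = 7;  h_155 = 5;  h_156 = 10;  h_157 = 10;  h_158 = 9
  h_159 = 0;  h_160 = 9;  h_161 = 10;  h_162 = 2;  h_163 = 10;  h_164 = 2
  h_165 = 8;  h_166 = 0;  h_167 = 9;  h_168 = 5;  h_169 = 8;  h_170 = 7
  h_171 = 9;  h_172 = 0;  h_173 = 5;  h_174 = 6;  h_175 = 4;  h_176 = 9
  h_177 = 0;  h_178 = 1;  h_179 = 2;  h_180 = 6;  h_181 = 8;  h_182 = 9
  h_183 = 5;  h_184 = 4;  h_185 = 3;  h_186 = 0;  h_187 = 10;  h_188 = 3
  h_189 = 10;  h_190 = 6;  h_191 = 6;  h_192 = 3;  h_193 = 2;  h_194 = 0
  h_195 = 1;  h_196 = 0;  h_197 = 4;  h_198 = 9;  h_199 = 3;  h_200 = 4
  h_201 = 6;  h_202 = 4;  h_203 = 4;  h_204 = 6;  h_205 = 9;  h_206 = 9
  h_207 = 9;  h_208 = 2;  h_209 = 6;  h_210 = 4;  h_211 = 5;  h_212 = 7
  h_213 = 3;  h_214 = 1;  h_215 = 4;  h_216 = 1;  h_217 = 0;  h_218 = 2
  h_219 = 7;  h_220 = 4;  h_221 = 9;  h_222 = 5;  h_223 = 6;  h_224 = 5
h_225 = 1·5 + 4·6 + 5·5 = 10
h_226 = 1·10 + 4·5 + 5·6 = 5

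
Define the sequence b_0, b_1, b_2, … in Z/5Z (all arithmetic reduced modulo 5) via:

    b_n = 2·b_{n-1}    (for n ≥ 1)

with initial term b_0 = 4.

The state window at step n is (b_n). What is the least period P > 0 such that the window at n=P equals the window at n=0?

4

n=0: window = (4)
n=1: window = (3)
n=2: window = (1)
n=3: window = (2)
n=4: window = (4)
window at n=4 equals window at n=0 → period = 4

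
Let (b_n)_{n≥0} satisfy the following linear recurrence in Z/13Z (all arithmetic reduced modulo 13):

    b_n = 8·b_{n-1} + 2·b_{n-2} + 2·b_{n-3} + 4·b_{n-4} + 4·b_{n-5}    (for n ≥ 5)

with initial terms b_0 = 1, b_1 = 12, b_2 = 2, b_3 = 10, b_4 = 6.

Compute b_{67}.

5

b_5 = 8·6 + 2·10 + 2·2 + 4·12 + 4·1 = 7
b_6 = 8·7 + 2·6 + 2·10 + 4·2 + 4·12 = 1
b_7 = 8·1 + 2·7 + 2·6 + 4·10 + 4·2 = 4
b_8 = 8·4 + 2·1 + 2·7 + 4·6 + 4·10 = 8
b_9 = 8·8 + 2·4 + 2·1 + 4·7 + 4·6 = 9
b_10 = 8·9 + 2·8 + 2·4 + 4·1 + 4·7 = 11
b_11 = 8·11 + 2·9 + 2·8 + 4·4 + 4·1 = 12
b_12 = 8·12 + 2·11 + 2·9 + 4·8 + 4·4 = 2
b_13 = 8·2 + 2·12 + 2·11 + 4·9 + 4·8 = 0
b_14 = 8·0 + 2·2 + 2·12 + 4·11 + 4·9 = 4
b_15 = 8·4 + 2·0 + 2·2 + 4·12 + 4·11 = 11
b_16 = 8·11 + 2·4 + 2·0 + 4·2 + 4·12 = 9
b_17 = 8·9 + 2·11 + 2·4 + 4·0 + 4·2 = 6
b_18 = 8·6 + 2·9 + 2·11 + 4·4 + 4·0 = 0
b_19 = 8·0 + 2·6 + 2·9 + 4·11 + 4·4 = 12
b_20 = 8·12 + 2·0 + 2·6 + 4·9 + 4·11 = 6
b_21 = 8·6 + 2·12 + 2·0 + 4·6 + 4·9 = 2
b_22 = 8·2 + 2·6 + 2·12 + 4·0 + 4·6 = 11
b_23 = 8·11 + 2·2 + 2·6 + 4·12 + 4·0 = 9
b_24 = 8·9 + 2·11 + 2·2 + 4·6 + 4·12 = 1
b_25 = 8·1 + 2·9 + 2·11 + 4·2 + 4·6 = 2
b_26 = 8·2 + 2·1 + 2·9 + 4·11 + 4·2 = 10
b_27 = 8·10 + 2·2 + 2·1 + 4·9 + 4·11 = 10
b_28 = 8·10 + 2·10 + 2·2 + 4·1 + 4·9 = 1
b_29 = 8·1 + 2·10 + 2·10 + 4·2 + 4·1 = 8
b_30 = 8·8 + 2·1 + 2·10 + 4·10 + 4·2 = 4
b_31 = 8·4 + 2·8 + 2·1 + 4·10 + 4·10 = 0
b_32 = 8·0 + 2·4 + 2·8 + 4·1 + 4·10 = 3
b_33 = 8·3 + 2·0 + 2·4 + 4·8 + 4·1 = 3
b_34 = 8·3 + 2·3 + 2·0 + 4·4 + 4·8 = 0
b_35 = 8·0 + 2·3 + 2·3 + 4·0 + 4·4 = 2
b_36 = 8·2 + 2·0 + 2·3 + 4·3 + 4·0 = 8
b_37 = 8·8 + 2·2 + 2·0 + 4·3 + 4·3 = 1
b_38 = 8·1 + 2·8 + 2·2 + 4·0 + 4·3 = 1
b_39 = 8·1 + 2·1 + 2·8 + 4·2 + 4·0 = 8
b_40 = 8·8 + 2·1 + 2·1 + 4·8 + 4·2 = 4
b_41 = 8·4 + 2·8 + 2·1 + 4·1 + 4·8 = 8
b_42 = 8·8 + 2·4 + 2·8 + 4·1 + 4·1 = 5
b_43 = 8·5 + 2·8 + 2·4 + 4·8 + 4·1 = 9
b_44 = 8·9 + 2·5 + 2·8 + 4·4 + 4·8 = 3
b_45 = 8·3 + 2·9 + 2·5 + 4·8 + 4·4 = 9
b_46 = 8·9 + 2·3 + 2·9 + 4·5 + 4·8 = 5
b_47 = 8·5 + 2·9 + 2·3 + 4·9 + 4·5 = 3
b_48 = 8·3 + 2·5 + 2·9 + 4·3 + 4·9 = 9
b_49 = 8·9 + 2·3 + 2·5 + 4·9 + 4·3 = 6
b_50 = 8·6 + 2·9 + 2·3 + 4·5 + 4·9 = 11
b_51 = 8·11 + 2·6 + 2·9 + 4·3 + 4·5 = 7
b_52 = 8·7 + 2·11 + 2·6 + 4·9 + 4·3 = 8
b_53 = 8·8 + 2·7 + 2·11 + 4·6 + 4·9 = 4
b_54 = 8·4 + 2·8 + 2·7 + 4·11 + 4·6 = 0
b_55 = 8·0 + 2·4 + 2·8 + 4·7 + 4·11 = 5
b_56 = 8·5 + 2·0 + 2·4 + 4·8 + 4·7 = 4
b_57 = 8·4 + 2·5 + 2·0 + 4·4 + 4·8 = 12
b_58 = 8·12 + 2·4 + 2·5 + 4·0 + 4·4 = 0
b_59 = 8·0 + 2·12 + 2·4 + 4·5 + 4·0 = 0
b_60 = 8·0 + 2·0 + 2·12 + 4·4 + 4·5 = 8
b_61 = 8·8 + 2·0 + 2·0 + 4·12 + 4·4 = 11
b_62 = 8·11 + 2·8 + 2·0 + 4·0 + 4·12 = 9
b_63 = 8·9 + 2·11 + 2·8 + 4·0 + 4·0 = 6
b_64 = 8·6 + 2·9 + 2·11 + 4·8 + 4·0 = 3
b_65 = 8·3 + 2·6 + 2·9 + 4·11 + 4·8 = 0
b_66 = 8·0 + 2·3 + 2·6 + 4·9 + 4·11 = 7
b_67 = 8·7 + 2·0 + 2·3 + 4·6 + 4·9 = 5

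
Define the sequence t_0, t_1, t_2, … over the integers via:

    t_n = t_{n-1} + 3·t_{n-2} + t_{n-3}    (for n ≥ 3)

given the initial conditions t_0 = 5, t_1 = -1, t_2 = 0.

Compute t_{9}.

t_3 = 1·0 + 3·-1 + 1·5 = 2
t_4 = 1·2 + 3·0 + 1·-1 = 1
t_5 = 1·1 + 3·2 + 1·0 = 7
t_6 = 1·7 + 3·1 + 1·2 = 12
t_7 = 1·12 + 3·7 + 1·1 = 34
t_8 = 1·34 + 3·12 + 1·7 = 77
t_9 = 1·77 + 3·34 + 1·12 = 191

191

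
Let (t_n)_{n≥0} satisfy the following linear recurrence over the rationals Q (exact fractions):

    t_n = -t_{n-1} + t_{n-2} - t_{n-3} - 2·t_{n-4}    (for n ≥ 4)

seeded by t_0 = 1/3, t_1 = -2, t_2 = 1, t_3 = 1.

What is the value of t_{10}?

t_4 = -1·1 + 1·1 + -1·-2 + -2·1/3 = 4/3
t_5 = -1·4/3 + 1·1 + -1·1 + -2·-2 = 8/3
t_6 = -1·8/3 + 1·4/3 + -1·1 + -2·1 = -13/3
t_7 = -1·-13/3 + 1·8/3 + -1·4/3 + -2·1 = 11/3
t_8 = -1·11/3 + 1·-13/3 + -1·8/3 + -2·4/3 = -40/3
t_9 = -1·-40/3 + 1·11/3 + -1·-13/3 + -2·8/3 = 16
t_10 = -1·16 + 1·-40/3 + -1·11/3 + -2·-13/3 = -73/3

-73/3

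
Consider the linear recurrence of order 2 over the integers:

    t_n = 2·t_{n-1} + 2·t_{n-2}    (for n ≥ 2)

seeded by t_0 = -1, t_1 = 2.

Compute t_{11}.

23168

t_2 = 2·2 + 2·-1 = 2
t_3 = 2·2 + 2·2 = 8
t_4 = 2·8 + 2·2 = 20
t_5 = 2·20 + 2·8 = 56
t_6 = 2·56 + 2·20 = 152
t_7 = 2·152 + 2·56 = 416
t_8 = 2·416 + 2·152 = 1136
t_9 = 2·1136 + 2·416 = 3104
t_10 = 2·3104 + 2·1136 = 8480
t_11 = 2·8480 + 2·3104 = 23168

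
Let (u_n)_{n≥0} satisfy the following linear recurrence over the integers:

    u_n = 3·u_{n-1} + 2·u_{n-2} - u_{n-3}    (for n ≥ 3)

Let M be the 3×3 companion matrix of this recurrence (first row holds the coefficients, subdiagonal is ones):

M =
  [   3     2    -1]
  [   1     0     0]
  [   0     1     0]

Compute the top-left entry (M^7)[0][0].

(M^7)[0][0] is the top entry after applying M 7 times to the unit state (1, 0, 0). Equivalently it is h_{9} for the auxiliary sequence (h_n) obeying the same recurrence with h_2 = 1 and h_i = 0 for 0 ≤ i < 2:
h_3 = 3·1 + 2·0 + -1·0 = 3
h_4 = 3·3 + 2·1 + -1·0 = 11
h_5 = 3·11 + 2·3 + -1·1 = 38
h_6 = 3·38 + 2·11 + -1·3 = 133
h_7 = 3·133 + 2·38 + -1·11 = 464
h_8 = 3·464 + 2·133 + -1·38 = 1620
h_9 = 3·1620 + 2·464 + -1·133 = 5655

5655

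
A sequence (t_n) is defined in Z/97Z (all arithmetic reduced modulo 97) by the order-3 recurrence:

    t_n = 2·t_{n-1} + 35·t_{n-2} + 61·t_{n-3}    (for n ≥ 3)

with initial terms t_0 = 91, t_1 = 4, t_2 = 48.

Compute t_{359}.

81

t_3 = 2·48 + 35·4 + 61·91 = 64
t_4 = 2·64 + 35·48 + 61·4 = 15
t_5 = 2·15 + 35·64 + 61·48 = 57
t_6 = 2·57 + 35·15 + 61·64 = 81
t_7 = 2·81 + 35·57 + 61·15 = 65
t_8 = 2·65 + 35·81 + 61·57 = 40
t_9 = 2·40 + 35·65 + 61·81 = 21
t_10 = 2·21 + 35·40 + 61·65 = 72
t_11 = 2·72 + 35·21 + 61·40 = 21
t_12 = 2·21 + 35·72 + 61·21 = 60
t_13 = 2·60 + 35·21 + 61·72 = 9
t_14 = 2·9 + 35·60 + 61·21 = 4
t_15 = 2·4 + 35·9 + 61·60 = 6
t_16 = 2·6 + 35·4 + 61·9 = 22
t_17 = 2·22 + 35·6 + 61·4 = 13
t_18 = 2·13 + 35·22 + 61·6 = 95
t_19 = 2·95 + 35·13 + 61·22 = 47
t_20 = 2·47 + 35·95 + 61·13 = 41
t_21 = 2·41 + 35·47 + 61·95 = 53
t_22 = 2·53 + 35·41 + 61·47 = 43
t_23 = 2·43 + 35·53 + 61·41 = 77
t_24 = 2·77 + 35·43 + 61·53 = 42
t_25 = 2·42 + 35·77 + 61·43 = 67
t_26 = 2·67 + 35·42 + 61·77 = 93
t_27 = 2·93 + 35·67 + 61·42 = 49
t_28 = 2·49 + 35·93 + 61·67 = 68
t_29 = 2·68 + 35·49 + 61·93 = 55
t_30 = 2·55 + 35·68 + 61·49 = 47
t_31 = 2·47 + 35·55 + 61·68 = 56
t_32 = 2·56 + 35·47 + 61·55 = 68
t_33 = 2·68 + 35·56 + 61·47 = 16
t_34 = 2·16 + 35·68 + 61·56 = 8
t_35 = 2·8 + 35·16 + 61·68 = 68
t_36 = 2·68 + 35·8 + 61·16 = 34
t_37 = 2·34 + 35·68 + 61·8 = 26
t_38 = 2·26 + 35·34 + 61·68 = 55
t_39 = 2·55 + 35·26 + 61·34 = 87
t_40 = 2·87 + 35·55 + 61·26 = 96
t_41 = 2·96 + 35·87 + 61·55 = 93
t_42 = 2·93 + 35·96 + 61·87 = 26
t_43 = 2·26 + 35·93 + 61·96 = 45
t_44 = 2·45 + 35·26 + 61·93 = 77
t_45 = 2·77 + 35·45 + 61·26 = 17
t_46 = 2·17 + 35·77 + 61·45 = 42
t_47 = 2·42 + 35·17 + 61·77 = 41
t_48 = 2·41 + 35·42 + 61·17 = 67
t_49 = 2·67 + 35·41 + 61·42 = 57
t_50 = 2·57 + 35·67 + 61·41 = 13
t_51 = 2·13 + 35·57 + 61·67 = 94
t_52 = 2·94 + 35·13 + 61·57 = 46
t_53 = 2·46 + 35·94 + 61·13 = 4
t_54 = 2·4 + 35·46 + 61·94 = 77
t_55 = 2·77 + 35·4 + 61·46 = 93
t_56 = 2·93 + 35·77 + 61·4 = 21
t_57 = 2·21 + 35·93 + 61·77 = 40
t_58 = 2·40 + 35·21 + 61·93 = 86
t_59 = 2·86 + 35·40 + 61·21 = 40
t_60 = 2·40 + 35·86 + 61·40 = 1
t_61 = 2·1 + 35·40 + 61·86 = 52
t_62 = 2·52 + 35·1 + 61·40 = 57
t_63 = 2·57 + 35·52 + 61·1 = 55
t_64 = 2·55 + 35·57 + 61·52 = 39
t_65 = 2·39 + 35·55 + 61·57 = 48
t_66 = 2·48 + 35·39 + 61·55 = 63
t_67 = 2·63 + 35·48 + 61·39 = 14
t_68 = 2·14 + 35·63 + 61·48 = 20
t_69 = 2·20 + 35·14 + 61·63 = 8
t_70 = 2·8 + 35·20 + 61·14 = 18
t_71 = 2·18 + 35·8 + 61·20 = 81
t_72 = 2·81 + 35·18 + 61·8 = 19
t_73 = 2·19 + 35·81 + 61·18 = 91
t_74 = 2·91 + 35·19 + 61·81 = 65
t_75 = 2·65 + 35·91 + 61·19 = 12
t_76 = 2·12 + 35·65 + 61·91 = 90
t_77 = 2·90 + 35·12 + 61·65 = 6
t_78 = 2·6 + 35·90 + 61·12 = 14
t_79 = 2·14 + 35·6 + 61·90 = 5
t_80 = 2·5 + 35·14 + 61·6 = 90
t_81 = 2·90 + 35·5 + 61·14 = 45
t_82 = 2·45 + 35·90 + 61·5 = 53
t_83 = 2·53 + 35·45 + 61·90 = 90
t_84 = 2·90 + 35·53 + 61·45 = 27
t_85 = 2·27 + 35·90 + 61·53 = 35
t_86 = 2·35 + 35·27 + 61·90 = 6
t_87 = 2·6 + 35·35 + 61·27 = 71
t_88 = 2·71 + 35·6 + 61·35 = 62
t_89 = 2·62 + 35·71 + 61·6 = 65
t_90 = 2·65 + 35·62 + 61·71 = 35
t_91 = 2·35 + 35·65 + 61·62 = 16
t_92 = 2·16 + 35·35 + 61·65 = 81
t_93 = 2·81 + 35·16 + 61·35 = 44
t_94 = 2·44 + 35·81 + 61·16 = 19
t_95 = 2·19 + 35·44 + 61·81 = 20
t_96 = 2·20 + 35·19 + 61·44 = 91
t_97 = 2·91 + 35·20 + 61·19 = 4
t_98 = 2·4 + 35·91 + 61·20 = 48
(t_96, t_97, t_98) = (91, 4, 48) = (t_0, t_1, t_2), so the sequence has period 96.
359 ≡ 71 (mod 96), hence t_359 = t_71 = 81.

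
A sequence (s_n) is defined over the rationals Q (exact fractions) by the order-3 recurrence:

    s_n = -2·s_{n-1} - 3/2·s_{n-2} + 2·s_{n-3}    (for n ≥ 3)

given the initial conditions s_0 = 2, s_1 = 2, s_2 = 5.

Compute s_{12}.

54189/32

s_3 = -2·5 + -3/2·2 + 2·2 = -9
s_4 = -2·-9 + -3/2·5 + 2·2 = 29/2
s_5 = -2·29/2 + -3/2·-9 + 2·5 = -11/2
s_6 = -2·-11/2 + -3/2·29/2 + 2·-9 = -115/4
s_7 = -2·-115/4 + -3/2·-11/2 + 2·29/2 = 379/4
s_8 = -2·379/4 + -3/2·-115/4 + 2·-11/2 = -1259/8
s_9 = -2·-1259/8 + -3/2·379/4 + 2·-115/4 = 921/8
s_10 = -2·921/8 + -3/2·-1259/8 + 2·379/4 = 3125/16
s_11 = -2·3125/16 + -3/2·921/8 + 2·-1259/8 = -14049/16
s_12 = -2·-14049/16 + -3/2·3125/16 + 2·921/8 = 54189/32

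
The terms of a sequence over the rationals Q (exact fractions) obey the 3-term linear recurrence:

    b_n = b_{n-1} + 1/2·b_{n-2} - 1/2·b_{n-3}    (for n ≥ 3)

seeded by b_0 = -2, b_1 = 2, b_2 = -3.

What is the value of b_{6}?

b_3 = 1·-3 + 1/2·2 + -1/2·-2 = -1
b_4 = 1·-1 + 1/2·-3 + -1/2·2 = -7/2
b_5 = 1·-7/2 + 1/2·-1 + -1/2·-3 = -5/2
b_6 = 1·-5/2 + 1/2·-7/2 + -1/2·-1 = -15/4

-15/4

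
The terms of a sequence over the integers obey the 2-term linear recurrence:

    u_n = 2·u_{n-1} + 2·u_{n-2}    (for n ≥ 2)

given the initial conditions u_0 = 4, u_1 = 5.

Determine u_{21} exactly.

3356204032

u_2 = 2·5 + 2·4 = 18
u_3 = 2·18 + 2·5 = 46
u_4 = 2·46 + 2·18 = 128
u_5 = 2·128 + 2·46 = 348
u_6 = 2·348 + 2·128 = 952
u_7 = 2·952 + 2·348 = 2600
u_8 = 2·2600 + 2·952 = 7104
u_9 = 2·7104 + 2·2600 = 19408
u_10 = 2·19408 + 2·7104 = 53024
u_11 = 2·53024 + 2·19408 = 144864
u_12 = 2·144864 + 2·53024 = 395776
u_13 = 2·395776 + 2·144864 = 1081280
u_14 = 2·1081280 + 2·395776 = 2954112
u_15 = 2·2954112 + 2·1081280 = 8070784
u_16 = 2·8070784 + 2·2954112 = 22049792
u_17 = 2·22049792 + 2·8070784 = 60241152
u_18 = 2·60241152 + 2·22049792 = 164581888
u_19 = 2·164581888 + 2·60241152 = 449646080
u_20 = 2·449646080 + 2·164581888 = 1228455936
u_21 = 2·1228455936 + 2·449646080 = 3356204032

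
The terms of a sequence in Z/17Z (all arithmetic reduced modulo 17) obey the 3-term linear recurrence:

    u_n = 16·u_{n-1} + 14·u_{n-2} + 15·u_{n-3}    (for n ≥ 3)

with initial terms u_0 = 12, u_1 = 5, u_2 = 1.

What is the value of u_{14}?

u_3 = 16·1 + 14·5 + 15·12 = 11
u_4 = 16·11 + 14·1 + 15·5 = 10
u_5 = 16·10 + 14·11 + 15·1 = 6
u_6 = 16·6 + 14·10 + 15·11 = 10
u_7 = 16·10 + 14·6 + 15·10 = 3
u_8 = 16·3 + 14·10 + 15·6 = 6
u_9 = 16·6 + 14·3 + 15·10 = 16
u_10 = 16·16 + 14·6 + 15·3 = 11
u_11 = 16·11 + 14·16 + 15·6 = 14
u_12 = 16·14 + 14·11 + 15·16 = 6
u_13 = 16·6 + 14·14 + 15·11 = 15
u_14 = 16·15 + 14·6 + 15·14 = 7

7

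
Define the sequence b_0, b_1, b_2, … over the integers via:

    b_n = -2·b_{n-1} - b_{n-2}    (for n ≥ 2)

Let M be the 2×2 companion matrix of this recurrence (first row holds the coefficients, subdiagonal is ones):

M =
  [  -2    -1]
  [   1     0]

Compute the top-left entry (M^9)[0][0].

-10

(M^9)[0][0] is the top entry after applying M 9 times to the unit state (1, 0). Equivalently it is h_{10} for the auxiliary sequence (h_n) obeying the same recurrence with h_1 = 1 and h_i = 0 for 0 ≤ i < 1:
h_2 = -2·1 + -1·0 = -2
h_3 = -2·-2 + -1·1 = 3
h_4 = -2·3 + -1·-2 = -4
h_5 = -2·-4 + -1·3 = 5
h_6 = -2·5 + -1·-4 = -6
h_7 = -2·-6 + -1·5 = 7
h_8 = -2·7 + -1·-6 = -8
h_9 = -2·-8 + -1·7 = 9
h_10 = -2·9 + -1·-8 = -10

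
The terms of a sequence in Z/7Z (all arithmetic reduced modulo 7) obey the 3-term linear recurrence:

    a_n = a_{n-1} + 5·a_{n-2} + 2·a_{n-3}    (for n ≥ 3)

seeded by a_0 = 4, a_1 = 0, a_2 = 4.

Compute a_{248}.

a_3 = 1·4 + 5·0 + 2·4 = 5
a_4 = 1·5 + 5·4 + 2·0 = 4
a_5 = 1·4 + 5·5 + 2·4 = 2
a_6 = 1·2 + 5·4 + 2·5 = 4
a_7 = 1·4 + 5·2 + 2·4 = 1
a_8 = 1·1 + 5·4 + 2·2 = 4
a_9 = 1·4 + 5·1 + 2·4 = 3
a_10 = 1·3 + 5·4 + 2·1 = 4
a_11 = 1·4 + 5·3 + 2·4 = 6
a_12 = 1·6 + 5·4 + 2·3 = 4
a_13 = 1·4 + 5·6 + 2·4 = 0
a_14 = 1·0 + 5·4 + 2·6 = 4
(a_12, a_13, a_14) = (4, 0, 4) = (a_0, a_1, a_2), so the sequence has period 12.
248 ≡ 8 (mod 12), hence a_248 = a_8 = 4.

4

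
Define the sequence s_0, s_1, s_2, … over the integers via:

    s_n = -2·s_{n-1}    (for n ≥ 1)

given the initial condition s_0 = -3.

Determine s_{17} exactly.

393216

s_1 = -2·-3 = 6
s_2 = -2·6 = -12
s_3 = -2·-12 = 24
s_4 = -2·24 = -48
s_5 = -2·-48 = 96
s_6 = -2·96 = -192
s_7 = -2·-192 = 384
s_8 = -2·384 = -768
s_9 = -2·-768 = 1536
s_10 = -2·1536 = -3072
s_11 = -2·-3072 = 6144
s_12 = -2·6144 = -12288
s_13 = -2·-12288 = 24576
s_14 = -2·24576 = -49152
s_15 = -2·-49152 = 98304
s_16 = -2·98304 = -196608
s_17 = -2·-196608 = 393216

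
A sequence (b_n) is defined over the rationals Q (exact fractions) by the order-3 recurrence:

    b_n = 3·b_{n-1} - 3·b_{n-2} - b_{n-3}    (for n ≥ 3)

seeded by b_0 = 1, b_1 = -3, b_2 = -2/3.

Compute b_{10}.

-1494

b_3 = 3·-2/3 + -3·-3 + -1·1 = 6
b_4 = 3·6 + -3·-2/3 + -1·-3 = 23
b_5 = 3·23 + -3·6 + -1·-2/3 = 155/3
b_6 = 3·155/3 + -3·23 + -1·6 = 80
b_7 = 3·80 + -3·155/3 + -1·23 = 62
b_8 = 3·62 + -3·80 + -1·155/3 = -317/3
b_9 = 3·-317/3 + -3·62 + -1·80 = -583
b_10 = 3·-583 + -3·-317/3 + -1·62 = -1494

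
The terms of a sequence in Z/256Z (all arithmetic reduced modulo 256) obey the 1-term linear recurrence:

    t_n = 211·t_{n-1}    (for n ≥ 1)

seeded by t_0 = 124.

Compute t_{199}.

t_1 = 211·124 = 52
t_2 = 211·52 = 220
t_3 = 211·220 = 84
t_4 = 211·84 = 60
t_5 = 211·60 = 116
t_6 = 211·116 = 156
t_7 = 211·156 = 148
t_8 = 211·148 = 252
t_9 = 211·252 = 180
t_10 = 211·180 = 92
t_11 = 211·92 = 212
t_12 = 211·212 = 188
t_13 = 211·188 = 244
t_14 = 211·244 = 28
t_15 = 211·28 = 20
t_16 = 211·20 = 124
(t_16) = (124) = (t_0), so the sequence has period 16.
199 ≡ 7 (mod 16), hence t_199 = t_7 = 148.

148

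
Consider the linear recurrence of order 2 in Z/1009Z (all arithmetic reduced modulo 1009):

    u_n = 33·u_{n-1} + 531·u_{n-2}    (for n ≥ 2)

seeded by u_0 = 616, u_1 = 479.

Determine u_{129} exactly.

u_2 = 33·479 + 531·616 = 852
u_3 = 33·852 + 531·479 = 954
u_4 = 33·954 + 531·852 = 583
u_5 = 33·583 + 531·954 = 124
u_6 = 33·124 + 531·583 = 875
u_7 = 33·875 + 531·124 = 882
u_8 = 33·882 + 531·875 = 330
u_9 = 33·330 + 531·882 = 966
u_10 = 33·966 + 531·330 = 263
u_11 = 33·263 + 531·966 = 981
u_12 = 33·981 + 531·263 = 496
u_13 = 33·496 + 531·981 = 491
u_14 = 33·491 + 531·496 = 86
u_15 = 33·86 + 531·491 = 210
u_16 = 33·210 + 531·86 = 128
u_17 = 33·128 + 531·210 = 708
u_18 = 33·708 + 531·128 = 522
u_19 = 33·522 + 531·708 = 673
u_20 = 33·673 + 531·522 = 727
u_21 = 33·727 + 531·673 = 961
u_22 = 33·961 + 531·727 = 24
u_23 = 33·24 + 531·961 = 529
u_24 = 33·529 + 531·24 = 940
u_25 = 33·940 + 531·529 = 138
u_26 = 33·138 + 531·940 = 203
u_27 = 33·203 + 531·138 = 266
u_28 = 33·266 + 531·203 = 536
u_29 = 33·536 + 531·266 = 521
u_30 = 33·521 + 531·536 = 118
u_31 = 33·118 + 531·521 = 43
u_32 = 33·43 + 531·118 = 510
u_33 = 33·510 + 531·43 = 312
u_34 = 33·312 + 531·510 = 604
u_35 = 33·604 + 531·312 = 957
u_36 = 33·957 + 531·604 = 164
u_37 = 33·164 + 531·957 = 1007
u_38 = 33·1007 + 531·164 = 244
u_39 = 33·244 + 531·1007 = 936
u_40 = 33·936 + 531·244 = 21
u_41 = 33·21 + 531·936 = 272
u_42 = 33·272 + 531·21 = 956
u_43 = 33·956 + 531·272 = 414
u_44 = 33·414 + 531·956 = 654
u_45 = 33·654 + 531·414 = 265
u_46 = 33·265 + 531·654 = 851
u_47 = 33·851 + 531·265 = 295
u_48 = 33·295 + 531·851 = 503
u_49 = 33·503 + 531·295 = 705
u_50 = 33·705 + 531·503 = 775
u_51 = 33·775 + 531·705 = 366
u_52 = 33·366 + 531·775 = 832
u_53 = 33·832 + 531·366 = 831
u_54 = 33·831 + 531·832 = 30
u_55 = 33·30 + 531·831 = 309
u_56 = 33·309 + 531·30 = 902
u_57 = 33·902 + 531·309 = 117
u_58 = 33·117 + 531·902 = 521
u_59 = 33·521 + 531·117 = 618
u_60 = 33·618 + 531·521 = 399
u_61 = 33·399 + 531·618 = 283
u_62 = 33·283 + 531·399 = 237
u_63 = 33·237 + 531·283 = 690
u_64 = 33·690 + 531·237 = 294
u_65 = 33·294 + 531·690 = 744
u_66 = 33·744 + 531·294 = 55
u_67 = 33·55 + 531·744 = 342
u_68 = 33·342 + 531·55 = 131
u_69 = 33·131 + 531·342 = 269
u_70 = 33·269 + 531·131 = 745
u_71 = 33·745 + 531·269 = 939
u_72 = 33·939 + 531·745 = 784
u_73 = 33·784 + 531·939 = 810
u_74 = 33·810 + 531·784 = 83
u_75 = 33·83 + 531·810 = 997
u_76 = 33·997 + 531·83 = 290
u_77 = 33·290 + 531·997 = 171
u_78 = 33·171 + 531·290 = 211
u_79 = 33·211 + 531·171 = 900
u_80 = 33·900 + 531·211 = 481
u_81 = 33·481 + 531·900 = 372
u_82 = 33·372 + 531·481 = 302
u_83 = 33·302 + 531·372 = 653
u_84 = 33·653 + 531·302 = 291
u_85 = 33·291 + 531·653 = 169
u_86 = 33·169 + 531·291 = 676
u_87 = 33·676 + 531·169 = 48
u_88 = 33·48 + 531·676 = 327
u_89 = 33·327 + 531·48 = 964
u_90 = 33·964 + 531·327 = 622
u_91 = 33·622 + 531·964 = 667
u_92 = 33·667 + 531·622 = 152
u_93 = 33·152 + 531·667 = 998
u_94 = 33·998 + 531·152 = 638
u_95 = 33·638 + 531·998 = 78
u_96 = 33·78 + 531·638 = 310
u_97 = 33·310 + 531·78 = 189
u_98 = 33·189 + 531·310 = 326
u_99 = 33·326 + 531·189 = 127
u_100 = 33·127 + 531·326 = 722
u_101 = 33·722 + 531·127 = 453
u_102 = 33·453 + 531·722 = 785
u_103 = 33·785 + 531·453 = 72
u_104 = 33·72 + 531·785 = 476
u_105 = 33·476 + 531·72 = 463
u_106 = 33·463 + 531·476 = 650
u_107 = 33·650 + 531·463 = 927
u_108 = 33·927 + 531·650 = 393
u_109 = 33·393 + 531·927 = 706
u_110 = 33·706 + 531·393 = 920
u_111 = 33·920 + 531·706 = 637
u_112 = 33·637 + 531·920 = 1005
u_113 = 33·1005 + 531·637 = 100
u_114 = 33·100 + 531·1005 = 167
u_115 = 33·167 + 531·100 = 89
u_116 = 33·89 + 531·167 = 804
u_117 = 33·804 + 531·89 = 134
u_118 = 33·134 + 531·804 = 503
u_119 = 33·503 + 531·134 = 979
u_120 = 33·979 + 531·503 = 736
u_121 = 33·736 + 531·979 = 286
u_122 = 33·286 + 531·736 = 690
u_123 = 33·690 + 531·286 = 79
u_124 = 33·79 + 531·690 = 712
u_125 = 33·712 + 531·79 = 869
u_126 = 33·869 + 531·712 = 122
u_127 = 33·122 + 531·869 = 316
u_128 = 33·316 + 531·122 = 544
u_129 = 33·544 + 531·316 = 92

92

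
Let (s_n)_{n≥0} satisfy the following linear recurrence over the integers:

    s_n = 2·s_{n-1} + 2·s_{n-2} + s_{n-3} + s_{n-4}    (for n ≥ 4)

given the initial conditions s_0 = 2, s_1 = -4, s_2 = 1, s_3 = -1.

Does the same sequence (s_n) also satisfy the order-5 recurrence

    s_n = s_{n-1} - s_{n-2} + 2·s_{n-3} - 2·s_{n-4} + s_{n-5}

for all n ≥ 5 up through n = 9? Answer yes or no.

Terms s_0..s_9: 2, -4, 1, -1, -2, -9, -22, -65, -185, -531
n=5: candidate gives 11, actual s_5 = -9 ✗

no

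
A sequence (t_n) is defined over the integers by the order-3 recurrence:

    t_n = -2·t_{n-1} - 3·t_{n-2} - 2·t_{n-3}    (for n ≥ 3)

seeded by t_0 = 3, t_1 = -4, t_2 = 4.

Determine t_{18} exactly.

88

t_3 = -2·4 + -3·-4 + -2·3 = -2
t_4 = -2·-2 + -3·4 + -2·-4 = 0
t_5 = -2·0 + -3·-2 + -2·4 = -2
t_6 = -2·-2 + -3·0 + -2·-2 = 8
t_7 = -2·8 + -3·-2 + -2·0 = -10
t_8 = -2·-10 + -3·8 + -2·-2 = 0
t_9 = -2·0 + -3·-10 + -2·8 = 14
t_10 = -2·14 + -3·0 + -2·-10 = -8
t_11 = -2·-8 + -3·14 + -2·0 = -26
t_12 = -2·-26 + -3·-8 + -2·14 = 48
t_13 = -2·48 + -3·-26 + -2·-8 = -2
t_14 = -2·-2 + -3·48 + -2·-26 = -88
t_15 = -2·-88 + -3·-2 + -2·48 = 86
t_16 = -2·86 + -3·-88 + -2·-2 = 96
t_17 = -2·96 + -3·86 + -2·-88 = -274
t_18 = -2·-274 + -3·96 + -2·86 = 88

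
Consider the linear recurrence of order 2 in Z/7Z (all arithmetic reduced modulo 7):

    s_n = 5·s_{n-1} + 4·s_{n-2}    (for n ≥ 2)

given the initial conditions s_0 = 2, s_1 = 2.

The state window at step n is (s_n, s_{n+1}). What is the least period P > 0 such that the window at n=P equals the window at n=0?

n=0: window = (2, 2)
n=1: window = (2, 4)
n=2: window = (4, 0)
n=3: window = (0, 2)
n=4: window = (2, 3)
n=5: window = (3, 2)
n=6: window = (2, 1)
n=7: window = (1, 6)
n=8: window = (6, 6)
n=9: window = (6, 5)
n=10: window = (5, 0)
n=11: window = (0, 6)
n=12: window = (6, 2)
n=13: window = (2, 6)
n=14: window = (6, 3)
n=15: window = (3, 4)
n=16: window = (4, 4)
n=17: window = (4, 1)
n=18: window = (1, 0)
n=19: window = (0, 4)
n=20: window = (4, 6)
n=21: window = (6, 4)
n=22: window = (4, 2)
n=23: window = (2, 5)
n=24: window = (5, 5)
n=25: window = (5, 3)
n=26: window = (3, 0)
n=27: window = (0, 5)
n=28: window = (5, 4)
n=29: window = (4, 5)
n=30: window = (5, 6)
n=31: window = (6, 1)
n=32: window = (1, 1)
n=33: window = (1, 2)
n=34: window = (2, 0)
n=35: window = (0, 1)
n=36: window = (1, 5)
n=37: window = (5, 1)
n=38: window = (1, 4)
n=39: window = (4, 3)
n=40: window = (3, 3)
…
n=46: window = (3, 5)
n=47: window = (5, 2)
n=48: window = (2, 2)
window at n=48 equals window at n=0 → period = 48

48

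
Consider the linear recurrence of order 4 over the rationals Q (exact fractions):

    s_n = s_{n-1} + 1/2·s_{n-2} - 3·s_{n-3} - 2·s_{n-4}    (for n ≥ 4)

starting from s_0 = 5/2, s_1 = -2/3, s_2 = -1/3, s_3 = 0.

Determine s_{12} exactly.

-4265/32

s_4 = 1·0 + 1/2·-1/3 + -3·-2/3 + -2·5/2 = -19/6
s_5 = 1·-19/6 + 1/2·0 + -3·-1/3 + -2·-2/3 = -5/6
s_6 = 1·-5/6 + 1/2·-19/6 + -3·0 + -2·-1/3 = -7/4
s_7 = 1·-7/4 + 1/2·-5/6 + -3·-19/6 + -2·0 = 22/3
s_8 = 1·22/3 + 1/2·-7/4 + -3·-5/6 + -2·-19/6 = 367/24
s_9 = 1·367/24 + 1/2·22/3 + -3·-7/4 + -2·-5/6 = 207/8
s_10 = 1·207/8 + 1/2·367/24 + -3·22/3 + -2·-7/4 = 721/48
s_11 = 1·721/48 + 1/2·207/8 + -3·367/24 + -2·22/3 = -391/12
s_12 = 1·-391/12 + 1/2·721/48 + -3·207/8 + -2·367/24 = -4265/32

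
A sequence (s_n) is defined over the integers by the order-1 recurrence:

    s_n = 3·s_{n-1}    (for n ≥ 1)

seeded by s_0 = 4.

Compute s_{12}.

s_1 = 3·4 = 12
s_2 = 3·12 = 36
s_3 = 3·36 = 108
s_4 = 3·108 = 324
s_5 = 3·324 = 972
s_6 = 3·972 = 2916
s_7 = 3·2916 = 8748
s_8 = 3·8748 = 26244
s_9 = 3·26244 = 78732
s_10 = 3·78732 = 236196
s_11 = 3·236196 = 708588
s_12 = 3·708588 = 2125764

2125764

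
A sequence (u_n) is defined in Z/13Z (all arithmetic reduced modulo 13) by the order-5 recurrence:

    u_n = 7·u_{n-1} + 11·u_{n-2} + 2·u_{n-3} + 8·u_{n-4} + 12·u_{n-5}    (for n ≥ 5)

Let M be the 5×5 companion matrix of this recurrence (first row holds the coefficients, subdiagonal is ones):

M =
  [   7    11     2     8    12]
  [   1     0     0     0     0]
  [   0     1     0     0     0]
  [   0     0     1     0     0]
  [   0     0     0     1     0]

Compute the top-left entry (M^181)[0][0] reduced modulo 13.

(M^181)[0][0] is the top entry after applying M 181 times to the unit state (1, 0, 0, 0, 0). Equivalently it is h_{185} for the auxiliary sequence (h_n) obeying the same recurrence with h_4 = 1 and h_i = 0 for 0 ≤ i < 4:
h_5 = 7·1 + 11·0 + 2·0 + 8·0 + 12·0 = 7
h_6 = 7·7 + 11·1 + 2·0 + 8·0 + 12·0 = 8
h_7 = 7·8 + 11·7 + 2·1 + 8·0 + 12·0 = 5
h_8 = 7·5 + 11·8 + 2·7 + 8·1 + 12·0 = 2
h_9 = 7·2 + 11·5 + 2·8 + 8·7 + 12·1 = 10
h_10 = 7·10 + 11·2 + 2·5 + 8·8 + 12·7 = 3
Continuing the recurrence:
  h_11 = 11;  h_12 = 11;  h_13 = 9;  h_14 = 12;  h_15 = 4;  h_16 = 8
  h_17 = 3;  h_18 = 9;  h_19 = 2;  h_20 = 10;  h_21 = 9;  h_22 = 12
  h_23 = 2;  h_24 = 8;  h_25 = 8;  h_26 = 1;  h_27 = 11;  h_28 = 10
  h_29 = 2;  h_30 = 3;  h_31 = 7;  h_32 = 12;  h_33 = 4;  h_34 = 1
  h_35 = 11;  h_36 = 3;  h_37 = 8;  h_38 = 11;  h_39 = 11;  h_40 = 6
  h_41 = 12;  h_42 = 5;  h_43 = 9;  h_44 = 10;  h_45 = 9;  h_46 = 11
  h_47 = 3;  h_48 = 10;  h_49 = 5;  h_50 = 9;  h_51 = 8;  h_52 = 8
  h_53 = 10;  h_54 = 7;  h_55 = 9;  h_56 = 8;  h_57 = 7;  h_58 = 6
  h_59 = 5;  h_60 = 1;  h_61 = 5;  h_62 = 6;  h_63 = 3;  h_64 = 9
  h_65 = 4;  h_66 = 7;  h_67 = 12;  h_68 = 4;  h_69 = 2;  h_70 = 4
  h_71 = 4;  h_72 = 5;  h_73 = 8;  h_74 = 6;  h_75 = 12;  h_76 = 7
  h_77 = 5;  h_78 = 7;  h_79 = 0;  h_80 = 1;  h_81 = 2;  h_82 = 11
  h_83 = 3;  h_84 = 11;  h_85 = 4;  h_86 = 7;  h_87 = 11;  h_88 = 0
  h_89 = 0;  h_90 = 9;  h_91 = 1;  h_92 = 4;  h_93 = 5;  h_94 = 10
  h_95 = 2;  h_96 = 9;  h_97 = 11;  h_98 = 8;  h_99 = 6;  h_100 = 1
  h_101 = 12;  h_102 = 4;  h_103 = 7;  h_104 = 2;  h_105 = 12;  h_106 = 10
  h_107 = 11;  h_108 = 12;  h_109 = 7;  h_110 = 11;  h_111 = 9;  h_112 = 10
  h_113 = 1;  h_114 = 8;  h_115 = 5;  h_116 = 1;  h_117 = 11;  h_118 = 5
  h_119 = 8;  h_120 = 6;  h_121 = 6;  h_122 = 10;  h_123 = 12;  h_124 = 12
  h_125 = 5;  h_126 = 5;  h_127 = 5;  h_128 = 2;  h_129 = 3;  h_130 = 10
  h_131 = 12;  h_132 = 3;  h_133 = 0;  h_134 = 4;  h_135 = 3;  h_136 = 12
  h_137 = 5;  h_138 = 10;  h_139 = 0;  h_140 = 5;  h_141 = 5;  h_142 = 9
  h_143 = 1;  h_144 = 0;  h_145 = 12;  h_146 = 10;  h_147 = 6;  h_148 = 6
  h_149 = 3;  h_150 = 11;  h_151 = 4;  h_152 = 2;  h_153 = 7;  h_154 = 8
  h_155 = 2;  h_156 = 11;  h_157 = 0;  h_158 = 0;  h_159 = 4;  h_160 = 10
  h_161 = 12;  h_162 = 7;  h_163 = 12;  h_164 = 1;  h_165 = 5;  h_166 = 10
  h_167 = 8;  h_168 = 3;  h_169 = 12;  h_170 = 0;  h_171 = 10;  h_172 = 6
  h_173 = 11;  h_174 = 8;  h_175 = 9;  h_176 = 3;  h_177 = 10;  h_178 = 5
  h_179 = 7;  h_180 = 9;  h_181 = 6;  h_182 = 3;  h_183 = 0
h_184 = 7·0 + 11·3 + 2·6 + 8·9 + 12·7 = 6
h_185 = 7·6 + 11·0 + 2·3 + 8·6 + 12·9 = 9

9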